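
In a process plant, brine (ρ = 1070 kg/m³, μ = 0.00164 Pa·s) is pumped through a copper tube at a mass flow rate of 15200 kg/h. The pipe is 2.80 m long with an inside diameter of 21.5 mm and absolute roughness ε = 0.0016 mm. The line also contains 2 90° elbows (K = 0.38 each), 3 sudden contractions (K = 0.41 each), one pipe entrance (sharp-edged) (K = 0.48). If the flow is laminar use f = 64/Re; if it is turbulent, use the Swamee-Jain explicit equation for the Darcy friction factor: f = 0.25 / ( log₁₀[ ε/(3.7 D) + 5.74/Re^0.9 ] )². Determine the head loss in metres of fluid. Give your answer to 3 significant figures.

ṁ = 15200 kg/h = 15200/3600 = 4.222 kg/s.
A = πD²/4 = π(0.0215)²/4 = 0.0003631 m²; mean velocity V = ṁ/(ρA) = 4.222/(1070 · 0.0003631) = 10.87 m/s.
Reynolds number Re = ρVD/μ = 1070 · 10.87 · 0.0215 / 0.00164 = 1.525e+05.
Re > 4000 → turbulent. Relative roughness ε/D = 1.6e-06/0.0215 = 7.44e-05. Swamee-Jain: f = 0.25/(log₁₀[7.44e-05/3.7 + 5.74/1.525e+05^0.9])² = 0.25/(log₁₀[2.01e-05 + 0.000124])² = 0.25/(-3.841)² = 0.01695.
Total minor-loss coefficient ΣK = 2·0.38 + 3·0.41 + 1·0.48 = 2.47.
ΔP = [f·L/D + ΣK]·(ρV²/2) = [0.01695·2.8/0.0215 + 2.47]·(1070·10.87²/2) = [2.207 + 2.47]·6.32e+04 = 2.956e+05 Pa.
Head loss h_f = ΔP/(ρg) = 2.956e+05/(1070·9.81) = 28.2 m.

h_f ≈ 28.2 m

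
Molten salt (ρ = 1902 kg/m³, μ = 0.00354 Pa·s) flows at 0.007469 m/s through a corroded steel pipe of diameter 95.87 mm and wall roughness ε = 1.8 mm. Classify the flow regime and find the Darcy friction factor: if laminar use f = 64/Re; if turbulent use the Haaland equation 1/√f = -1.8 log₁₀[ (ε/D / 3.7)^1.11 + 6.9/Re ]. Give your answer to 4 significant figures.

Re = ρVD/μ = 1902·0.007469·0.09587/0.00354 = 384.7.
Re < 2300 → laminar, so f = 64/Re = 0.1664 (roughness is irrelevant in laminar flow).

f ≈ 0.1664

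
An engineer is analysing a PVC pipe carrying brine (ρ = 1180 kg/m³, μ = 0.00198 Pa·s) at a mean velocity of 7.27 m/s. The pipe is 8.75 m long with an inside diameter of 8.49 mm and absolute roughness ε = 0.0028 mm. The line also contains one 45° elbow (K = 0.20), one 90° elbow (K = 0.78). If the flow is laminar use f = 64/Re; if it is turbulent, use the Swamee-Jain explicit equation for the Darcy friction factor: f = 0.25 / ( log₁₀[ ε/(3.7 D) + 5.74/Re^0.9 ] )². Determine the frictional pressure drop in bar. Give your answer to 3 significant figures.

Reynolds number Re = ρVD/μ = 1180 · 7.27 · 0.00849 / 0.00198 = 3.678e+04.
Re > 4000 → turbulent. Relative roughness ε/D = 2.8e-06/0.00849 = 0.00033. Swamee-Jain: f = 0.25/(log₁₀[0.00033/3.7 + 5.74/3.678e+04^0.9])² = 0.25/(log₁₀[8.91e-05 + 0.000446])² = 0.25/(-3.271)² = 0.02336.
Total minor-loss coefficient ΣK = 1·0.2 + 1·0.78 = 0.98.
ΔP = [f·L/D + ΣK]·(ρV²/2) = [0.02336·8.75/0.00849 + 0.98]·(1180·7.27²/2) = [24.08 + 0.98]·3.118e+04 = 7.814e+05 Pa.
ΔP = 7.814e+05 Pa = 7.81 bar.

ΔP ≈ 7.81 bar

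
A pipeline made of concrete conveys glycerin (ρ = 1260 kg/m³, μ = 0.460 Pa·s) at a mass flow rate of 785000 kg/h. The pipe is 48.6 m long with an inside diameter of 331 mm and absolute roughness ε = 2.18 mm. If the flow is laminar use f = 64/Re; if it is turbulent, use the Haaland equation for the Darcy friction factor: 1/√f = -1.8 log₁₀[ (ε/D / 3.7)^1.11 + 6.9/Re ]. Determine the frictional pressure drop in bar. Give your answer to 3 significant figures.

ṁ = 785000 kg/h = 785000/3600 = 218.1 kg/s.
A = πD²/4 = π(0.331)²/4 = 0.08605 m²; mean velocity V = ṁ/(ρA) = 218.1/(1260 · 0.08605) = 2.011 m/s.
Reynolds number Re = ρVD/μ = 1260 · 2.011 · 0.331 / 0.46 = 1823.
Re < 2300 → laminar flow, so f = 64/Re = 64/1823 = 0.0351 (the turbulent correlation is not needed).
Darcy-Weisbach: ΔP = f(L/D)(ρV²/2) = 0.0351·(48.6/0.331)·(1260·2.011²/2) = 0.0351·146.8·2548 = 1.313e+04 Pa.
ΔP = 1.313e+04 Pa = 0.131 bar.

ΔP ≈ 0.131 bar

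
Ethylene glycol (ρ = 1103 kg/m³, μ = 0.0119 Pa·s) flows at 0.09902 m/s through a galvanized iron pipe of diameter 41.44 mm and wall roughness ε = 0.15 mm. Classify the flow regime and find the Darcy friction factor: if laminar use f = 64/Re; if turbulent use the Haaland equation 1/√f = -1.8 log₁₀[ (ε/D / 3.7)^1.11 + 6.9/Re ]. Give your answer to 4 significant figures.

f ≈ 0.1683

Re = ρVD/μ = 1103·0.09902·0.04144/0.0119 = 380.3.
Re < 2300 → laminar, so f = 64/Re = 0.1683 (roughness is irrelevant in laminar flow).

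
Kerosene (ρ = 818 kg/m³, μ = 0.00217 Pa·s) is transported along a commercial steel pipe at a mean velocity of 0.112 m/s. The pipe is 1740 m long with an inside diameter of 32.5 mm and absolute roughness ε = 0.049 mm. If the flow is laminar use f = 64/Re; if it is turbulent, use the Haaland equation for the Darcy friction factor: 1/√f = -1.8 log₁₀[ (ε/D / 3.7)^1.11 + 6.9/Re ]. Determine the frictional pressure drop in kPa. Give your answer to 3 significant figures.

Reynolds number Re = ρVD/μ = 818 · 0.112 · 0.0325 / 0.00217 = 1372.
Re < 2300 → laminar flow, so f = 64/Re = 64/1372 = 0.04664 (the turbulent correlation is not needed).
Darcy-Weisbach: ΔP = f(L/D)(ρV²/2) = 0.04664·(1740/0.0325)·(818·0.112²/2) = 0.04664·5.354e+04·5.13 = 1.281e+04 Pa.
ΔP = 1.281e+04 Pa = 12.8 kPa.

ΔP ≈ 12.8 kPa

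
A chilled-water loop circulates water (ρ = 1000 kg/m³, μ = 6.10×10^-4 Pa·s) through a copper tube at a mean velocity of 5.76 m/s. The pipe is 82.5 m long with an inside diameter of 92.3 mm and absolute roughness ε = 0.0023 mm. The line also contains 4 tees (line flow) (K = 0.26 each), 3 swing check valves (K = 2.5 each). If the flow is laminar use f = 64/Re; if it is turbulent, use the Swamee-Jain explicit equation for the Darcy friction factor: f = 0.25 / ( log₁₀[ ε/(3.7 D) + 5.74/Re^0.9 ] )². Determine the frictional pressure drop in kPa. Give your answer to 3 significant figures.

Reynolds number Re = ρVD/μ = 1000 · 5.76 · 0.0923 / 0.00061 = 8.716e+05.
Re > 4000 → turbulent. Relative roughness ε/D = 2.3e-06/0.0923 = 2.49e-05. Swamee-Jain: f = 0.25/(log₁₀[2.49e-05/3.7 + 5.74/8.716e+05^0.9])² = 0.25/(log₁₀[6.73e-06 + 2.59e-05])² = 0.25/(-4.487)² = 0.01242.
Total minor-loss coefficient ΣK = 4·0.26 + 3·2.5 = 8.54.
ΔP = [f·L/D + ΣK]·(ρV²/2) = [0.01242·82.5/0.0923 + 8.54]·(1000·5.76²/2) = [11.1 + 8.54]·1.659e+04 = 3.258e+05 Pa.
ΔP = 3.258e+05 Pa = 326 kPa.

ΔP ≈ 326 kPa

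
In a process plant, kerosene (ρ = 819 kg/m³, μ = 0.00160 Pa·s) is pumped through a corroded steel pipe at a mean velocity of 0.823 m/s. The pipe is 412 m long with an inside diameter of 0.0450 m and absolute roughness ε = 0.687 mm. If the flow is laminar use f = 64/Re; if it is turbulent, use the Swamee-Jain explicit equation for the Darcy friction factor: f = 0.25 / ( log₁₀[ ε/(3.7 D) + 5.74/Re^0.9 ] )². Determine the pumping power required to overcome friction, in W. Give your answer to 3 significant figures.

Reynolds number Re = ρVD/μ = 819 · 0.823 · 0.045 / 0.0016 = 1.896e+04.
Re > 4000 → turbulent. Relative roughness ε/D = 0.000687/0.045 = 0.0153. Swamee-Jain: f = 0.25/(log₁₀[0.0153/3.7 + 5.74/1.896e+04^0.9])² = 0.25/(log₁₀[0.00413 + 0.000811])² = 0.25/(-2.307)² = 0.04699.
Darcy-Weisbach: ΔP = f(L/D)(ρV²/2) = 0.04699·(412/0.045)·(819·0.823²/2) = 0.04699·9156·277.4 = 1.193e+05 Pa.
Q = V·A = 0.823·0.00159 = 0.001309 m³/s.
Pumping power P = QΔP = 0.001309·1.193e+05 = 156.2 W = 156 W.

P ≈ 156 W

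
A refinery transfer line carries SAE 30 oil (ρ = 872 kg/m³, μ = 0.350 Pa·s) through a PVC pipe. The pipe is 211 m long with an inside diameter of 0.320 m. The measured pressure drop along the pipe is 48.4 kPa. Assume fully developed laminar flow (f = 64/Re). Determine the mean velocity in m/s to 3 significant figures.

V ≈ 2.10 m/s

For laminar flow, f = 64/Re with Re = ρVD/μ, so Darcy-Weisbach reduces to ΔP = 32μLV/D². Solving for V: V = ΔP·D²/(32μL) = 4.84e+04·(0.32)²/(32·0.35·211) = 2.097 m/s.
Check: Re = ρVD/μ = 872·2.097·0.32/0.35 = 1672 < 2300, so the laminar assumption holds.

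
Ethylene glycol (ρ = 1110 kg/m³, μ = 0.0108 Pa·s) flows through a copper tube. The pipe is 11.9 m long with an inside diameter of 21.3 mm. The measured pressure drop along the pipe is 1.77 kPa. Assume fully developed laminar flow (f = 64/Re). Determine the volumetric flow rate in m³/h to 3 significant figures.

Q ≈ 0.250 m³/h

For laminar flow, f = 64/Re with Re = ρVD/μ, so Darcy-Weisbach reduces to ΔP = 32μLV/D². Solving for V: V = ΔP·D²/(32μL) = 1770·(0.0213)²/(32·0.0108·11.9) = 0.1953 m/s.
Check: Re = ρVD/μ = 1110·0.1953·0.0213/0.0108 = 427.5 < 2300, so the laminar assumption holds.
Q = V·A = 0.1953·(π/4·0.0213²) = 6.958e-05 m³/s = 0.250 m³/h.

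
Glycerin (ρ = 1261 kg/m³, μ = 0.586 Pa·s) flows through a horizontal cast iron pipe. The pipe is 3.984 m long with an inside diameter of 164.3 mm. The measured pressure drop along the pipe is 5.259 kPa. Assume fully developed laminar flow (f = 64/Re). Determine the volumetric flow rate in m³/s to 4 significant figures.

Q ≈ 0.04029 m³/s

For laminar flow, f = 64/Re with Re = ρVD/μ, so Darcy-Weisbach reduces to ΔP = 32μLV/D². Solving for V: V = ΔP·D²/(32μL) = 5259·(0.1643)²/(32·0.586·3.984) = 1.9 m/s.
Check: Re = ρVD/μ = 1261·1.9·0.1643/0.586 = 671.8 < 2300, so the laminar assumption holds.
Q = V·A = 1.9·(π/4·0.1643²) = 0.04029 m³/s = 0.04029 m³/s.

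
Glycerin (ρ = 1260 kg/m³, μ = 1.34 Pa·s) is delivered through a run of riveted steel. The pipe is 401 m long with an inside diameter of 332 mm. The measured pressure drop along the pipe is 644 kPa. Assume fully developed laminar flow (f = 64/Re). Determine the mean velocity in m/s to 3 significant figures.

V ≈ 4.13 m/s

For laminar flow, f = 64/Re with Re = ρVD/μ, so Darcy-Weisbach reduces to ΔP = 32μLV/D². Solving for V: V = ΔP·D²/(32μL) = 6.44e+05·(0.332)²/(32·1.34·401) = 4.128 m/s.
Check: Re = ρVD/μ = 1260·4.128·0.332/1.34 = 1289 < 2300, so the laminar assumption holds.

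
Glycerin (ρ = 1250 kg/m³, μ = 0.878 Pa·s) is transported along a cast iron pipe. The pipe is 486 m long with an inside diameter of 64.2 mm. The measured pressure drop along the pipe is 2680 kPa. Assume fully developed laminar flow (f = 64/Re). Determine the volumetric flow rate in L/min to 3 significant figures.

Q ≈ 157 L/min

For laminar flow, f = 64/Re with Re = ρVD/μ, so Darcy-Weisbach reduces to ΔP = 32μLV/D². Solving for V: V = ΔP·D²/(32μL) = 2.68e+06·(0.0642)²/(32·0.878·486) = 0.809 m/s.
Check: Re = ρVD/μ = 1250·0.809·0.0642/0.878 = 73.94 < 2300, so the laminar assumption holds.
Q = V·A = 0.809·(π/4·0.0642²) = 0.002619 m³/s = 157 L/min.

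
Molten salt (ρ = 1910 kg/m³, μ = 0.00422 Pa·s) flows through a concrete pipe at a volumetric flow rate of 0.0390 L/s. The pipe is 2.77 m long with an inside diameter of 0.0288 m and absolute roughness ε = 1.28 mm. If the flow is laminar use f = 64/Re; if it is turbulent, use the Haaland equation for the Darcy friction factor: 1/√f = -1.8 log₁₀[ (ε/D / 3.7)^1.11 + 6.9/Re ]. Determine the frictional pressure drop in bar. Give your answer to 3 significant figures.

Q = 0.0390 L/s = 0.0390/1000 = 3.9e-05 m³/s.
Cross-sectional area A = πD²/4 = π(0.0288)²/4 = 0.0006514 m²; mean velocity V = Q/A = 3.9e-05/0.0006514 = 0.05987 m/s.
Reynolds number Re = ρVD/μ = 1910 · 0.05987 · 0.0288 / 0.00422 = 780.4.
Re < 2300 → laminar flow, so f = 64/Re = 64/780.4 = 0.08201 (the turbulent correlation is not needed).
Darcy-Weisbach: ΔP = f(L/D)(ρV²/2) = 0.08201·(2.77/0.0288)·(1910·0.05987²/2) = 0.08201·96.18·3.423 = 27 Pa.
ΔP = 27 Pa = 2.70×10^-4 bar.

ΔP ≈ 2.70×10^-4 bar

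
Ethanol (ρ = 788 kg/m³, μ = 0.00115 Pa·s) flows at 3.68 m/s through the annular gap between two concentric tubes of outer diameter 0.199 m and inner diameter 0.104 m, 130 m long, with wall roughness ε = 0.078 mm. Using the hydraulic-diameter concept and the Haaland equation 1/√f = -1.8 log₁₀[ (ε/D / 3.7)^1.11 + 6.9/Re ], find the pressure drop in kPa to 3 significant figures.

ΔP ≈ 146 kPa

Hydraulic diameter D_h = 4A/P = D_o - D_i = 0.199 - 0.104 = 0.095 m.
Re = ρVD_h/μ = 788·3.68·0.095/0.00115 = 2.396e+05.
ε/D_h = 7.8e-05/0.095 = 0.000821; Haaland gives 1/√f = -1.8 log₁₀[8.8e-05+2.88e-05] = 7.079, so f = 0.01996.
ΔP = f(L/D_h)(ρV²/2) = 0.01996·130/0.095·5336 = 1.457e+05 Pa.
ΔP = 146 kPa.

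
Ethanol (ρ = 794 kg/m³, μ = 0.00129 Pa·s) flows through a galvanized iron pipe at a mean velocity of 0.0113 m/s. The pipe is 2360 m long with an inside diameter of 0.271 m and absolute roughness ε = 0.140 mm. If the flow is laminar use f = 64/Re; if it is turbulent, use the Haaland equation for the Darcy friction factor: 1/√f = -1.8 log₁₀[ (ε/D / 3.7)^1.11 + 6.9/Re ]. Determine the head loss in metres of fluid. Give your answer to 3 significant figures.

h_f ≈ 0.00192 m

Reynolds number Re = ρVD/μ = 794 · 0.0113 · 0.271 / 0.00129 = 1885.
Re < 2300 → laminar flow, so f = 64/Re = 64/1885 = 0.03395 (the turbulent correlation is not needed).
Darcy-Weisbach: ΔP = f(L/D)(ρV²/2) = 0.03395·(2360/0.271)·(794·0.0113²/2) = 0.03395·8708·0.05069 = 14.99 Pa.
Head loss h_f = ΔP/(ρg) = 14.99/(794·9.81) = 0.00192 m.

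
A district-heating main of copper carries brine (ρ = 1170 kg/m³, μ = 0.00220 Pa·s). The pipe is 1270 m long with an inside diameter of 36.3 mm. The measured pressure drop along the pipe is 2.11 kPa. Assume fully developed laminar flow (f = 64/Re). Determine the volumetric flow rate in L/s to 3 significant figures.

For laminar flow, f = 64/Re with Re = ρVD/μ, so Darcy-Weisbach reduces to ΔP = 32μLV/D². Solving for V: V = ΔP·D²/(32μL) = 2110·(0.0363)²/(32·0.0022·1270) = 0.0311 m/s.
Check: Re = ρVD/μ = 1170·0.0311·0.0363/0.0022 = 600.3 < 2300, so the laminar assumption holds.
Q = V·A = 0.0311·(π/4·0.0363²) = 3.218e-05 m³/s = 0.0322 L/s.

Q ≈ 0.0322 L/s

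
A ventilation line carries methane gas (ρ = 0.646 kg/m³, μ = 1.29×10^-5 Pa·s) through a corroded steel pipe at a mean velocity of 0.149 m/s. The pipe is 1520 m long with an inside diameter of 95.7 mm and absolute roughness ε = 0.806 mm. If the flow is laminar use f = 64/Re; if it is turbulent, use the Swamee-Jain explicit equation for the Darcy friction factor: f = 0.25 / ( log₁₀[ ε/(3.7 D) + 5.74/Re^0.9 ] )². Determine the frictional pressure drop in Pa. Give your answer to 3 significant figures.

Reynolds number Re = ρVD/μ = 0.646 · 0.149 · 0.0957 / 1.29e-05 = 714.1.
Re < 2300 → laminar flow, so f = 64/Re = 64/714.1 = 0.08963 (the turbulent correlation is not needed).
Darcy-Weisbach: ΔP = f(L/D)(ρV²/2) = 0.08963·(1520/0.0957)·(0.646·0.149²/2) = 0.08963·1.588e+04·0.007171 = 10.21 Pa.

ΔP ≈ 10.2 Pa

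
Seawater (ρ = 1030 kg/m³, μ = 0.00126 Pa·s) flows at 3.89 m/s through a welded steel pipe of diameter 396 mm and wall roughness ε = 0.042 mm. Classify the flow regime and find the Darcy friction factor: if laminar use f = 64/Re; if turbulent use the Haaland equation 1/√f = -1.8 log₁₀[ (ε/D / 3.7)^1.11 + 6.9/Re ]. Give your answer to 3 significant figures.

Re = ρVD/μ = 1030·3.89·0.396/0.00126 = 1.259e+06.
Re > 4000 → turbulent. ε/D = 4.2e-05/0.396 = 0.000106; Haaland: 1/√f = -1.8 log₁₀[9.07e-06 + 5.48e-06] = 8.707, so f = 0.01319.

f ≈ 0.0132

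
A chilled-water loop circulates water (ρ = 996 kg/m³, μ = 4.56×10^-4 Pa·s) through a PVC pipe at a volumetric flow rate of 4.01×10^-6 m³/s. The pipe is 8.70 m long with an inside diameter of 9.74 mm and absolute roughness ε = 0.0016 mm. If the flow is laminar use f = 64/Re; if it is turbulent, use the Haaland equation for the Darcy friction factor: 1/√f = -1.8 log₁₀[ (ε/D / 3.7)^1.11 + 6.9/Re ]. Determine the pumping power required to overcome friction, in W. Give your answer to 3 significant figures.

Cross-sectional area A = πD²/4 = π(0.00974)²/4 = 7.451e-05 m²; mean velocity V = Q/A = 4.01e-06/7.451e-05 = 0.05382 m/s.
Reynolds number Re = ρVD/μ = 996 · 0.05382 · 0.00974 / 0.000456 = 1145.
Re < 2300 → laminar flow, so f = 64/Re = 64/1145 = 0.0559 (the turbulent correlation is not needed).
Darcy-Weisbach: ΔP = f(L/D)(ρV²/2) = 0.0559·(8.7/0.00974)·(996·0.05382²/2) = 0.0559·893.2·1.442 = 72.02 Pa.
Pumping power P = QΔP = 4.01e-06·72.02 = 2.888×10^-4 W = 2.89×10^-4 W.

P ≈ 2.89×10^-4 W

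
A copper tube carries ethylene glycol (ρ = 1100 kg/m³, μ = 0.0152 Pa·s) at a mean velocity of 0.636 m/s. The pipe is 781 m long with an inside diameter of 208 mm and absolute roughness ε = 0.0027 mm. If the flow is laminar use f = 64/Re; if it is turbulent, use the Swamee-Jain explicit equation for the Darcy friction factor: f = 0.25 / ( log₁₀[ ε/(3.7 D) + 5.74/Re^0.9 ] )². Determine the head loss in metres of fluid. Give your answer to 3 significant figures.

h_f ≈ 2.43 m

Reynolds number Re = ρVD/μ = 1100 · 0.636 · 0.208 / 0.0152 = 9573.
Re > 4000 → turbulent. Relative roughness ε/D = 2.7e-06/0.208 = 1.3e-05. Swamee-Jain: f = 0.25/(log₁₀[1.3e-05/3.7 + 5.74/9573^0.9])² = 0.25/(log₁₀[3.51e-06 + 0.0015])² = 0.25/(-2.823)² = 0.03137.
Darcy-Weisbach: ΔP = f(L/D)(ρV²/2) = 0.03137·(781/0.208)·(1100·0.636²/2) = 0.03137·3755·222.5 = 2.62e+04 Pa.
Head loss h_f = ΔP/(ρg) = 2.62e+04/(1100·9.81) = 2.43 m.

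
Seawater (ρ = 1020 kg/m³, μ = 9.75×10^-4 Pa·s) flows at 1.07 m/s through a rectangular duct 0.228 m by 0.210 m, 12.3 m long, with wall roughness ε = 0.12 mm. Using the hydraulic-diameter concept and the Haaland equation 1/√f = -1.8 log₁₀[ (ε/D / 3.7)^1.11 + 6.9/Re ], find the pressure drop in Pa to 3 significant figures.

ΔP ≈ 611 Pa

Hydraulic diameter D_h = 4A/P = 4·(0.228·0.21)/(2·(0.228+0.21)) = 0.1915/0.876 = 0.2186 m.
Re = ρVD_h/μ = 1020·1.07·0.2186/0.000975 = 2.447e+05.
ε/D_h = 0.00012/0.2186 = 0.000549; Haaland gives 1/√f = -1.8 log₁₀[5.62e-05+2.82e-05] = 7.332, so f = 0.0186.
ΔP = f(L/D_h)(ρV²/2) = 0.0186·12.3/0.2186·583.9 = 611 Pa.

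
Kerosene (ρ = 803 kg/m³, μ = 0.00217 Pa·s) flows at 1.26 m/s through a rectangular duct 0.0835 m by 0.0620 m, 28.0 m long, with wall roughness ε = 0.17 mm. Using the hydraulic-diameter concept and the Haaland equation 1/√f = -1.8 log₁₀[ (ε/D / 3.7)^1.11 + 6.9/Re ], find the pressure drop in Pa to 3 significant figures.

Hydraulic diameter D_h = 4A/P = 4·(0.0835·0.062)/(2·(0.0835+0.062)) = 0.02071/0.291 = 0.07116 m.
Re = ρVD_h/μ = 803·1.26·0.07116/0.00217 = 3.318e+04.
ε/D_h = 0.00017/0.07116 = 0.00239; Haaland gives 1/√f = -1.8 log₁₀[0.000288+0.000208] = 5.949, so f = 0.02826.
ΔP = f(L/D_h)(ρV²/2) = 0.02826·28/0.07116·637.4 = 7088 Pa.

ΔP ≈ 7090 Pa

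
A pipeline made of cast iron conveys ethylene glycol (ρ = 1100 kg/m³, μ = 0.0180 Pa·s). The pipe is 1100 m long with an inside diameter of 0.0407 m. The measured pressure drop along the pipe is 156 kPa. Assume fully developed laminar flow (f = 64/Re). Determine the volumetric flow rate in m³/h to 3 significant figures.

Q ≈ 1.91 m³/h

For laminar flow, f = 64/Re with Re = ρVD/μ, so Darcy-Weisbach reduces to ΔP = 32μLV/D². Solving for V: V = ΔP·D²/(32μL) = 1.56e+05·(0.0407)²/(32·0.018·1100) = 0.4078 m/s.
Check: Re = ρVD/μ = 1100·0.4078·0.0407/0.018 = 1014 < 2300, so the laminar assumption holds.
Q = V·A = 0.4078·(π/4·0.0407²) = 0.0005306 m³/s = 1.91 m³/h.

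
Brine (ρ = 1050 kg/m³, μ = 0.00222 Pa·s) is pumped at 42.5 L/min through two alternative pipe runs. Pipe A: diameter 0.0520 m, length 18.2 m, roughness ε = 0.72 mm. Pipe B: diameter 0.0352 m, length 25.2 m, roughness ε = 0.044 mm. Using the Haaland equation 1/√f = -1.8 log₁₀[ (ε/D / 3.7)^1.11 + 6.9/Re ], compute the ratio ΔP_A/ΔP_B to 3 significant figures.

ΔP_A/ΔP_B ≈ 0.157

Pipe A: V = Q/A = 0.0007083/0.002124 = 0.3335 m/s; Re = 8203; ε/D = 0.0138; Haaland → f = 0.04773; ΔP_A = f(L/D)(ρV²/2) = 975.7 Pa.
Pipe B: V = Q/A = 0.0007083/0.0009731 = 0.7279 m/s; Re = 1.212e+04; ε/D = 0.00125; Haaland → f = 0.03113; ΔP_B = f(L/D)(ρV²/2) = 6198 Pa.
ΔP_A/ΔP_B = 975.7/6198 = 0.157.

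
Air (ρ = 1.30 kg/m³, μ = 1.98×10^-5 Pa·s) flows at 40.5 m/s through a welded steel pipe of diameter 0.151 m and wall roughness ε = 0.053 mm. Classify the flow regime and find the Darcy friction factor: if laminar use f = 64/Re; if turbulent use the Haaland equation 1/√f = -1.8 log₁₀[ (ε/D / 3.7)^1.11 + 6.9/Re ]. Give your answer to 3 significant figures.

Re = ρVD/μ = 1.3·40.5·0.151/1.98e-05 = 4.015e+05.
Re > 4000 → turbulent. ε/D = 5.3e-05/0.151 = 0.000351; Haaland: 1/√f = -1.8 log₁₀[3.42e-05 + 1.72e-05] = 7.72, so f = 0.01678.

f ≈ 0.0168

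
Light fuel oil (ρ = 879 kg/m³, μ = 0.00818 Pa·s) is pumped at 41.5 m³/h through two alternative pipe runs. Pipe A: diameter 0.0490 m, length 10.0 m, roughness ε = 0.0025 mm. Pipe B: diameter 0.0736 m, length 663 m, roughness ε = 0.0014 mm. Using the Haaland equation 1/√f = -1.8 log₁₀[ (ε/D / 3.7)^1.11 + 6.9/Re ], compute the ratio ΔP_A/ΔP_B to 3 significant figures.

Pipe A: V = Q/A = 0.01153/0.001886 = 6.113 m/s; Re = 3.219e+04; ε/D = 5.1e-05; Haaland → f = 0.02303; ΔP_A = f(L/D)(ρV²/2) = 7.72e+04 Pa.
Pipe B: V = Q/A = 0.01153/0.004254 = 2.71 m/s; Re = 2.143e+04; ε/D = 1.9e-05; Haaland → f = 0.02533; ΔP_B = f(L/D)(ρV²/2) = 7.364e+05 Pa.
ΔP_A/ΔP_B = 7.72e+04/7.364e+05 = 0.105.

ΔP_A/ΔP_B ≈ 0.105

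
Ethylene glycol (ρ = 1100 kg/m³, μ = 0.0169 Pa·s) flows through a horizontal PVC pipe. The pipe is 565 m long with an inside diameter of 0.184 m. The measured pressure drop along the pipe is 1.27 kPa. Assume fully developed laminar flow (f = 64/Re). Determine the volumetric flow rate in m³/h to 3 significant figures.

Q ≈ 13.5 m³/h

For laminar flow, f = 64/Re with Re = ρVD/μ, so Darcy-Weisbach reduces to ΔP = 32μLV/D². Solving for V: V = ΔP·D²/(32μL) = 1270·(0.184)²/(32·0.0169·565) = 0.1407 m/s.
Check: Re = ρVD/μ = 1100·0.1407·0.184/0.0169 = 1685 < 2300, so the laminar assumption holds.
Q = V·A = 0.1407·(π/4·0.184²) = 0.003742 m³/s = 13.5 m³/h.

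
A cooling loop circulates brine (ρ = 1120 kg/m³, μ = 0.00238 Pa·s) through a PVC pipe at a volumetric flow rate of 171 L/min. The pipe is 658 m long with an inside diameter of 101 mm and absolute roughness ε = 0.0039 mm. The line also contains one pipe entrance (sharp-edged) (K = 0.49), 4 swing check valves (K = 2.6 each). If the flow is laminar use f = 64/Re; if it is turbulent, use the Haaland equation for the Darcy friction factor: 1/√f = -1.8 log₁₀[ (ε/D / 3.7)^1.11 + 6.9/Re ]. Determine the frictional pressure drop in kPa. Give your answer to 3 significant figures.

ΔP ≈ 13.2 kPa

Q = 171 L/min = 171/60000 = 0.00285 m³/s.
Cross-sectional area A = πD²/4 = π(0.101)²/4 = 0.008012 m²; mean velocity V = Q/A = 0.00285/0.008012 = 0.3557 m/s.
Reynolds number Re = ρVD/μ = 1120 · 0.3557 · 0.101 / 0.00238 = 1.691e+04.
Re > 4000 → turbulent. Relative roughness ε/D = 3.9e-06/0.101 = 3.86e-05. Haaland: 1/√f = -1.8 log₁₀[(3.86e-05/3.7)^1.11 + 6.9/1.691e+04] = -1.8 log₁₀[2.96e-06 + 0.000408] = 6.095, so f = 0.02692.
Total minor-loss coefficient ΣK = 1·0.49 + 4·2.6 = 10.9.
ΔP = [f·L/D + ΣK]·(ρV²/2) = [0.02692·658/0.101 + 10.9]·(1120·0.3557²/2) = [175.4 + 10.9]·70.86 = 1.32e+04 Pa.
ΔP = 1.32e+04 Pa = 13.2 kPa.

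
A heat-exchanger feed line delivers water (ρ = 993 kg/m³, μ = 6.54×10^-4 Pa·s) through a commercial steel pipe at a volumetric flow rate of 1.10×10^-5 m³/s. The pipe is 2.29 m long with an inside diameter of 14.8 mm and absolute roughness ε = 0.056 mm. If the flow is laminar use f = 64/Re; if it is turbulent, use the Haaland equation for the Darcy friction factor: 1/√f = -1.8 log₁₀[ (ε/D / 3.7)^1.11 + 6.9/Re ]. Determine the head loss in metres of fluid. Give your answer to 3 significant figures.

h_f ≈ 0.00144 m

Cross-sectional area A = πD²/4 = π(0.0148)²/4 = 0.000172 m²; mean velocity V = Q/A = 1.1e-05/0.000172 = 0.06394 m/s.
Reynolds number Re = ρVD/μ = 993 · 0.06394 · 0.0148 / 0.000654 = 1437.
Re < 2300 → laminar flow, so f = 64/Re = 64/1437 = 0.04454 (the turbulent correlation is not needed).
Darcy-Weisbach: ΔP = f(L/D)(ρV²/2) = 0.04454·(2.29/0.0148)·(993·0.06394²/2) = 0.04454·154.7·2.03 = 13.99 Pa.
Head loss h_f = ΔP/(ρg) = 13.99/(993·9.81) = 0.00144 m.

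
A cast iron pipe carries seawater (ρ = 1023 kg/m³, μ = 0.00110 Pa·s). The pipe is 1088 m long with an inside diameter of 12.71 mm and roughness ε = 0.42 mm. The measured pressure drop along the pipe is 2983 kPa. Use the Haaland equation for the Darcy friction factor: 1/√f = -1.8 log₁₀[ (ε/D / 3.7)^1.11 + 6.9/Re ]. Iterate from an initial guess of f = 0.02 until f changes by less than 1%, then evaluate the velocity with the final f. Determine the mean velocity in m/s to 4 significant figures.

V ≈ 1.048 m/s

Rearranging Darcy-Weisbach: V = √(2·ΔP·D/(f·L·ρ)). With ε/D = 0.00042/0.01271 = 0.033, iterate starting from f = 0.02:
  f = 0.02 → V = √(2·2.983e+06·0.01271/(0.02·1088·1023)) = 1.846 m/s; Re = ρVD/μ = 2.182e+04; f → 0.061
  f = 0.061 → V = 1.057 m/s; Re = 1.249e+04; f → 0.06198
  f = 0.06198 → V = 1.048 m/s; Re = 1.239e+04; f → 0.062
Converged (Δf/f < 1%). With the final f = 0.062: V = √(2·2.983e+06·0.01271/(0.062·1088·1023)) = 1.048 m/s.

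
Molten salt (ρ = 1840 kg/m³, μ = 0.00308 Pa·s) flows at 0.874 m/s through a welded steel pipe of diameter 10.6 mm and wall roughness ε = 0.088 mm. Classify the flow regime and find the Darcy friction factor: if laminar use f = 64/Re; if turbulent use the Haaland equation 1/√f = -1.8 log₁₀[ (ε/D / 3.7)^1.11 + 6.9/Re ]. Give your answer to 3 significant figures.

f ≈ 0.0449

Re = ρVD/μ = 1840·0.874·0.0106/0.00308 = 5535.
Re > 4000 → turbulent. ε/D = 8.8e-05/0.0106 = 0.0083; Haaland: 1/√f = -1.8 log₁₀[0.00115 + 0.00125] = 4.718, so f = 0.04493.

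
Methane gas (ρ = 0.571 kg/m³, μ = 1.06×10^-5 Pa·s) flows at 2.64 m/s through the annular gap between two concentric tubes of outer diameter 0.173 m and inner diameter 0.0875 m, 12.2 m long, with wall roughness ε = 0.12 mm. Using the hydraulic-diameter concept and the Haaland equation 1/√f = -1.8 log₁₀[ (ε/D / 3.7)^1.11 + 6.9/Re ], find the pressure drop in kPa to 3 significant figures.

ΔP ≈ 0.00890 kPa

Hydraulic diameter D_h = 4A/P = D_o - D_i = 0.173 - 0.0875 = 0.0855 m.
Re = ρVD_h/μ = 0.571·2.64·0.0855/1.06e-05 = 1.216e+04.
ε/D_h = 0.00012/0.0855 = 0.0014; Haaland gives 1/√f = -1.8 log₁₀[0.000159+0.000567] = 5.649, so f = 0.03133.
ΔP = f(L/D_h)(ρV²/2) = 0.03133·12.2/0.0855·1.99 = 8.897 Pa.
ΔP = 0.00890 kPa.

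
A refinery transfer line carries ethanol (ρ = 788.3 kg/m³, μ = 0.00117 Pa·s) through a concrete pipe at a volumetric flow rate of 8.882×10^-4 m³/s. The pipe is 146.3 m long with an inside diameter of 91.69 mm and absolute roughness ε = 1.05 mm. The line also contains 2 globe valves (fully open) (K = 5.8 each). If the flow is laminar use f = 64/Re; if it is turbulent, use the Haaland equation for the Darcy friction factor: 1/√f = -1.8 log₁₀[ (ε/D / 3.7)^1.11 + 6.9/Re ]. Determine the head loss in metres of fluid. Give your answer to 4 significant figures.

h_f ≈ 0.07751 m

Cross-sectional area A = πD²/4 = π(0.09169)²/4 = 0.006603 m²; mean velocity V = Q/A = 0.0008882/0.006603 = 0.1345 m/s.
Reynolds number Re = ρVD/μ = 788.3 · 0.1345 · 0.09169 / 0.00117 = 8310.
Re > 4000 → turbulent. Relative roughness ε/D = 0.00105/0.09169 = 0.0115. Haaland: 1/√f = -1.8 log₁₀[(0.0115/3.7)^1.11 + 6.9/8310] = -1.8 log₁₀[0.00164 + 0.00083] = 4.693, so f = 0.0454.
Total minor-loss coefficient ΣK = 2·5.8 = 11.6.
ΔP = [f·L/D + ΣK]·(ρV²/2) = [0.0454·146.3/0.09169 + 11.6]·(788.3·0.1345²/2) = [72.44 + 11.6]·7.132 = 599.4 Pa.
Head loss h_f = ΔP/(ρg) = 599.4/(788.3·9.81) = 0.07751 m.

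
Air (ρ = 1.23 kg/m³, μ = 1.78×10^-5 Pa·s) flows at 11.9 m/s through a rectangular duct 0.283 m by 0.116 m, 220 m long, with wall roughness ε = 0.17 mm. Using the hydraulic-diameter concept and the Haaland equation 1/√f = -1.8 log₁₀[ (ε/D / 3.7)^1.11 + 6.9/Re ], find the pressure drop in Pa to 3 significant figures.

Hydraulic diameter D_h = 4A/P = 4·(0.283·0.116)/(2·(0.283+0.116)) = 0.1313/0.798 = 0.1646 m.
Re = ρVD_h/μ = 1.23·11.9·0.1646/1.78e-05 = 1.353e+05.
ε/D_h = 0.00017/0.1646 = 0.00103; Haaland gives 1/√f = -1.8 log₁₀[0.000114+5.1e-05] = 6.811, so f = 0.02156.
ΔP = f(L/D_h)(ρV²/2) = 0.02156·220/0.1646·87.09 = 2510 Pa.

ΔP ≈ 2510 Pa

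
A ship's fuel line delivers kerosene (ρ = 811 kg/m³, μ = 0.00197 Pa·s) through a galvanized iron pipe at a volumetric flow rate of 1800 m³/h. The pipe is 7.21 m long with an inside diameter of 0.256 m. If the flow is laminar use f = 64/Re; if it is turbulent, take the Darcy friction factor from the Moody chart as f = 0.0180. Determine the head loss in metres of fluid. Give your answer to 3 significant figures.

Q = 1800 m³/h = 1800/3600 = 0.5 m³/s.
Cross-sectional area A = πD²/4 = π(0.256)²/4 = 0.05147 m²; mean velocity V = Q/A = 0.5/0.05147 = 9.714 m/s.
Reynolds number Re = ρVD/μ = 811 · 9.714 · 0.256 / 0.00197 = 1.024e+06.
Re > 4000 → turbulent; use the Moody-chart value f = 0.0180.
Darcy-Weisbach: ΔP = f(L/D)(ρV²/2) = 0.018·(7.21/0.256)·(811·9.714²/2) = 0.018·28.16·3.826e+04 = 1.94e+04 Pa.
Head loss h_f = ΔP/(ρg) = 1.94e+04/(811·9.81) = 2.44 m.

h_f ≈ 2.44 m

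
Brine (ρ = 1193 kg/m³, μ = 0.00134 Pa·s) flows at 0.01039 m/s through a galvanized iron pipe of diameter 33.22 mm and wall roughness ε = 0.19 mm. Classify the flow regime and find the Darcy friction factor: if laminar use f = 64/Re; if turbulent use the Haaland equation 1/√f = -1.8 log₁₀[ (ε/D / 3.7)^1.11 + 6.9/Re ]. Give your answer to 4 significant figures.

Re = ρVD/μ = 1193·0.01039·0.03322/0.00134 = 307.3.
Re < 2300 → laminar, so f = 64/Re = 0.2083 (roughness is irrelevant in laminar flow).

f ≈ 0.2083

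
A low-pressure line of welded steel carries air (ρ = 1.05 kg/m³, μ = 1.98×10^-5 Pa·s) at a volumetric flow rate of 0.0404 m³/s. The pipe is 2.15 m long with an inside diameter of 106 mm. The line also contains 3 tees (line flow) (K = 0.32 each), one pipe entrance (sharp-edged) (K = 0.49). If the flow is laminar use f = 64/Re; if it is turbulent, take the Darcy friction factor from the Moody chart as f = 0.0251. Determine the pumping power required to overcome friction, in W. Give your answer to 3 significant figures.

Cross-sectional area A = πD²/4 = π(0.106)²/4 = 0.008825 m²; mean velocity V = Q/A = 0.0404/0.008825 = 4.578 m/s.
Reynolds number Re = ρVD/μ = 1.05 · 4.578 · 0.106 / 1.98e-05 = 2.573e+04.
Re > 4000 → turbulent; use the Moody-chart value f = 0.0251.
Total minor-loss coefficient ΣK = 3·0.32 + 1·0.49 = 1.45.
ΔP = [f·L/D + ΣK]·(ρV²/2) = [0.0251·2.15/0.106 + 1.45]·(1.05·4.578²/2) = [0.5091 + 1.45]·11 = 21.56 Pa.
Pumping power P = QΔP = 0.0404·21.56 = 0.8709 W = 0.871 W.

P ≈ 0.871 W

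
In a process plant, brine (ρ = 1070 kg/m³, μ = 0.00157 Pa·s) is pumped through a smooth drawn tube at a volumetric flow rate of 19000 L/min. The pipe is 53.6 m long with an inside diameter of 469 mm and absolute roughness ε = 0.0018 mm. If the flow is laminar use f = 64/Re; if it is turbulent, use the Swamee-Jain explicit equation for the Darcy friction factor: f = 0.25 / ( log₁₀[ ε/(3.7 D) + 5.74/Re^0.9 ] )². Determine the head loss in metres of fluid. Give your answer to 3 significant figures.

h_f ≈ 0.250 m

Q = 19000 L/min = 19000/60000 = 0.3167 m³/s.
Cross-sectional area A = πD²/4 = π(0.469)²/4 = 0.1728 m²; mean velocity V = Q/A = 0.3167/0.1728 = 1.833 m/s.
Reynolds number Re = ρVD/μ = 1070 · 1.833 · 0.469 / 0.00157 = 5.859e+05.
Re > 4000 → turbulent. Relative roughness ε/D = 1.8e-06/0.469 = 3.84e-06. Swamee-Jain: f = 0.25/(log₁₀[3.84e-06/3.7 + 5.74/5.859e+05^0.9])² = 0.25/(log₁₀[1.04e-06 + 3.7e-05])² = 0.25/(-4.42)² = 0.0128.
Darcy-Weisbach: ΔP = f(L/D)(ρV²/2) = 0.0128·(53.6/0.469)·(1070·1.833²/2) = 0.0128·114.3·1798 = 2629 Pa.
Head loss h_f = ΔP/(ρg) = 2629/(1070·9.81) = 0.250 m.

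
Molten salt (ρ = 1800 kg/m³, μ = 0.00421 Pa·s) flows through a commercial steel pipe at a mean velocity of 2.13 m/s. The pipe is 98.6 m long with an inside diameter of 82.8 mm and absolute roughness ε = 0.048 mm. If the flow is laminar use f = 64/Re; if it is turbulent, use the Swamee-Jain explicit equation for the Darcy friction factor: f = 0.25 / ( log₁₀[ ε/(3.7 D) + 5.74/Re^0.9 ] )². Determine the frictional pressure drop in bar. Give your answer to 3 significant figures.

ΔP ≈ 1.05 bar

Reynolds number Re = ρVD/μ = 1800 · 2.13 · 0.0828 / 0.00421 = 7.541e+04.
Re > 4000 → turbulent. Relative roughness ε/D = 4.8e-05/0.0828 = 0.00058. Swamee-Jain: f = 0.25/(log₁₀[0.00058/3.7 + 5.74/7.541e+04^0.9])² = 0.25/(log₁₀[0.000157 + 0.000234])² = 0.25/(-3.408)² = 0.02152.
Darcy-Weisbach: ΔP = f(L/D)(ρV²/2) = 0.02152·(98.6/0.0828)·(1800·2.13²/2) = 0.02152·1191·4083 = 1.047e+05 Pa.
ΔP = 1.047e+05 Pa = 1.05 bar.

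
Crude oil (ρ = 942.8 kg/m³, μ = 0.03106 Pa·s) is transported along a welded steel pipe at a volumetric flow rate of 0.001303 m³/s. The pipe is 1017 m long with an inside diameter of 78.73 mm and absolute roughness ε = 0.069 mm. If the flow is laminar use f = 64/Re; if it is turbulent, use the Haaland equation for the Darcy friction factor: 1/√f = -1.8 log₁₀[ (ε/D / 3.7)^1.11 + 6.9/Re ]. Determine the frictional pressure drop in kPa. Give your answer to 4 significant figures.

ΔP ≈ 43.65 kPa

Cross-sectional area A = πD²/4 = π(0.07873)²/4 = 0.004868 m²; mean velocity V = Q/A = 0.001303/0.004868 = 0.2677 m/s.
Reynolds number Re = ρVD/μ = 942.8 · 0.2677 · 0.07873 / 0.0311 = 639.6.
Re < 2300 → laminar flow, so f = 64/Re = 64/639.6 = 0.1001 (the turbulent correlation is not needed).
Darcy-Weisbach: ΔP = f(L/D)(ρV²/2) = 0.1001·(1017/0.07873)·(942.8·0.2677²/2) = 0.1001·1.292e+04·33.77 = 4.365e+04 Pa.
ΔP = 4.365e+04 Pa = 43.65 kPa.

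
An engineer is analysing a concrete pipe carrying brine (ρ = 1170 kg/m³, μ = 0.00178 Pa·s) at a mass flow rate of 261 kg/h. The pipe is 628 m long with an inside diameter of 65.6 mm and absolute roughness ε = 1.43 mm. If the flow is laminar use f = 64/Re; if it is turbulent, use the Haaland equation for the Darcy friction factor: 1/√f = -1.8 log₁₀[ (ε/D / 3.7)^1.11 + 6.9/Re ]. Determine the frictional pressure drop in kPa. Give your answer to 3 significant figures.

ΔP ≈ 0.152 kPa

ṁ = 261 kg/h = 261/3600 = 0.0725 kg/s.
A = πD²/4 = π(0.0656)²/4 = 0.00338 m²; mean velocity V = ṁ/(ρA) = 0.0725/(1170 · 0.00338) = 0.01833 m/s.
Reynolds number Re = ρVD/μ = 1170 · 0.01833 · 0.0656 / 0.00178 = 790.5.
Re < 2300 → laminar flow, so f = 64/Re = 64/790.5 = 0.08096 (the turbulent correlation is not needed).
Darcy-Weisbach: ΔP = f(L/D)(ρV²/2) = 0.08096·(628/0.0656)·(1170·0.01833²/2) = 0.08096·9573·0.1966 = 152.4 Pa.
ΔP = 152.4 Pa = 0.152 kPa.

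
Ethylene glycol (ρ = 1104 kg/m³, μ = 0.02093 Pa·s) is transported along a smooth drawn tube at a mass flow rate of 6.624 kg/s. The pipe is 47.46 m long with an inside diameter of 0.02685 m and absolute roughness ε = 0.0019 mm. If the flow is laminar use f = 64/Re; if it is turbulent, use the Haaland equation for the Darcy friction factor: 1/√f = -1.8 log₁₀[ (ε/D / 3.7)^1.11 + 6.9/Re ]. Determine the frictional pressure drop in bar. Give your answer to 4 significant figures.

ΔP ≈ 30.46 bar

A = πD²/4 = π(0.02685)²/4 = 0.0005662 m²; mean velocity V = ṁ/(ρA) = 6.624/(1104 · 0.0005662) = 10.6 m/s.
Reynolds number Re = ρVD/μ = 1104 · 10.6 · 0.02685 / 0.0209 = 1.501e+04.
Re > 4000 → turbulent. Relative roughness ε/D = 1.9e-06/0.02685 = 7.08e-05. Haaland: 1/√f = -1.8 log₁₀[(7.08e-05/3.7)^1.11 + 6.9/1.501e+04] = -1.8 log₁₀[5.79e-06 + 0.00046] = 5.998, so f = 0.0278.
Darcy-Weisbach: ΔP = f(L/D)(ρV²/2) = 0.0278·(47.46/0.02685)·(1104·10.6²/2) = 0.0278·1768·6.198e+04 = 3.046e+06 Pa.
ΔP = 3.046e+06 Pa = 30.46 bar.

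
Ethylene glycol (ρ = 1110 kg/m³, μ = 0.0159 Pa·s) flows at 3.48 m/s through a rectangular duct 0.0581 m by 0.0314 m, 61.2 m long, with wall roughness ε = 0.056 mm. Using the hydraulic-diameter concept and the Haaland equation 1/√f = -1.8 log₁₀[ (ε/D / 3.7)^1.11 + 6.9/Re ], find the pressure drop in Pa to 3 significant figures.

ΔP ≈ 331000 Pa

Hydraulic diameter D_h = 4A/P = 4·(0.0581·0.0314)/(2·(0.0581+0.0314)) = 0.007297/0.179 = 0.04077 m.
Re = ρVD_h/μ = 1110·3.48·0.04077/0.0159 = 9904.
ε/D_h = 5.6e-05/0.04077 = 0.00137; Haaland gives 1/√f = -1.8 log₁₀[0.000156+0.000697] = 5.525, so f = 0.03276.
ΔP = f(L/D_h)(ρV²/2) = 0.03276·61.2/0.04077·6721 = 3.306e+05 Pa.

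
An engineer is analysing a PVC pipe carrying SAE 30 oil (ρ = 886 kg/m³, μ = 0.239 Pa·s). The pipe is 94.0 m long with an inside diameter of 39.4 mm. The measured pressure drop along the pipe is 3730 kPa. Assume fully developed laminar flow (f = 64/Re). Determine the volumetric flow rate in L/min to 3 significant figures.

For laminar flow, f = 64/Re with Re = ρVD/μ, so Darcy-Weisbach reduces to ΔP = 32μLV/D². Solving for V: V = ΔP·D²/(32μL) = 3.73e+06·(0.0394)²/(32·0.239·94) = 8.054 m/s.
Check: Re = ρVD/μ = 886·8.054·0.0394/0.239 = 1176 < 2300, so the laminar assumption holds.
Q = V·A = 8.054·(π/4·0.0394²) = 0.00982 m³/s = 589 L/min.

Q ≈ 589 L/min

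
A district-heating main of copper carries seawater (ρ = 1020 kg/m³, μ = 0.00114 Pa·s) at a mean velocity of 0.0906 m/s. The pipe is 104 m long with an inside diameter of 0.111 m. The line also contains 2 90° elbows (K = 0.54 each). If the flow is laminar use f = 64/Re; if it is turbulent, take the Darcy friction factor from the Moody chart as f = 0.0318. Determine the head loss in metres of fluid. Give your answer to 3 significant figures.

h_f ≈ 0.0129 m

Reynolds number Re = ρVD/μ = 1020 · 0.0906 · 0.111 / 0.00114 = 8998.
Re > 4000 → turbulent; use the Moody-chart value f = 0.0318.
Total minor-loss coefficient ΣK = 2·0.54 = 1.08.
ΔP = [f·L/D + ΣK]·(ρV²/2) = [0.0318·104/0.111 + 1.08]·(1020·0.0906²/2) = [29.79 + 1.08]·4.186 = 129.2 Pa.
Head loss h_f = ΔP/(ρg) = 129.2/(1020·9.81) = 0.0129 m.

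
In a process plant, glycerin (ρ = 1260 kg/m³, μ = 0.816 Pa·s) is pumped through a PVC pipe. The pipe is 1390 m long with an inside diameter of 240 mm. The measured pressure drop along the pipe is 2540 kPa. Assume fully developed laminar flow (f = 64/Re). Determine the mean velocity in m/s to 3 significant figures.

For laminar flow, f = 64/Re with Re = ρVD/μ, so Darcy-Weisbach reduces to ΔP = 32μLV/D². Solving for V: V = ΔP·D²/(32μL) = 2.54e+06·(0.24)²/(32·0.816·1390) = 4.031 m/s.
Check: Re = ρVD/μ = 1260·4.031·0.24/0.816 = 1494 < 2300, so the laminar assumption holds.

V ≈ 4.03 m/s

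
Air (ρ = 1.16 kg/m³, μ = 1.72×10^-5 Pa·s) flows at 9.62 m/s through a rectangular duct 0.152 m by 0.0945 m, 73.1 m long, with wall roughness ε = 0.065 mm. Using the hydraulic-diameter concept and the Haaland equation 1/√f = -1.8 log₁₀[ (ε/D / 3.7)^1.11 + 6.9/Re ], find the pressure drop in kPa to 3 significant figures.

Hydraulic diameter D_h = 4A/P = 4·(0.152·0.0945)/(2·(0.152+0.0945)) = 0.05746/0.493 = 0.1165 m.
Re = ρVD_h/μ = 1.16·9.62·0.1165/1.72e-05 = 7.561e+04.
ε/D_h = 6.5e-05/0.1165 = 0.000558; Haaland gives 1/√f = -1.8 log₁₀[5.73e-05+9.13e-05] = 6.891, so f = 0.02106.
ΔP = f(L/D_h)(ρV²/2) = 0.02106·73.1/0.1165·53.68 = 709 Pa.
ΔP = 0.709 kPa.

ΔP ≈ 0.709 kPa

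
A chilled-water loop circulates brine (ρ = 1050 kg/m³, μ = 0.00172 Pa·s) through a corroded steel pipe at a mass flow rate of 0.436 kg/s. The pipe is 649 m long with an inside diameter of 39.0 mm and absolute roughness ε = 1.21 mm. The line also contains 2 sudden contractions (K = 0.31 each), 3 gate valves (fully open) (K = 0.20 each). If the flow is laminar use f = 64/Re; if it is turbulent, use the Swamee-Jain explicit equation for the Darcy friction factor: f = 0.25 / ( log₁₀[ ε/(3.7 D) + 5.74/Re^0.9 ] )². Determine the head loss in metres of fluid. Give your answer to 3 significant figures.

A = πD²/4 = π(0.039)²/4 = 0.001195 m²; mean velocity V = ṁ/(ρA) = 0.436/(1050 · 0.001195) = 0.3476 m/s.
Reynolds number Re = ρVD/μ = 1050 · 0.3476 · 0.039 / 0.00172 = 8276.
Re > 4000 → turbulent. Relative roughness ε/D = 0.00121/0.039 = 0.031. Swamee-Jain: f = 0.25/(log₁₀[0.031/3.7 + 5.74/8276^0.9])² = 0.25/(log₁₀[0.00839 + 0.00171])² = 0.25/(-1.996)² = 0.06276.
Total minor-loss coefficient ΣK = 2·0.31 + 3·0.2 = 1.22.
ΔP = [f·L/D + ΣK]·(ρV²/2) = [0.06276·649/0.039 + 1.22]·(1050·0.3476²/2) = [1044 + 1.22]·63.43 = 6.632e+04 Pa.
Head loss h_f = ΔP/(ρg) = 6.632e+04/(1050·9.81) = 6.44 m.

h_f ≈ 6.44 m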